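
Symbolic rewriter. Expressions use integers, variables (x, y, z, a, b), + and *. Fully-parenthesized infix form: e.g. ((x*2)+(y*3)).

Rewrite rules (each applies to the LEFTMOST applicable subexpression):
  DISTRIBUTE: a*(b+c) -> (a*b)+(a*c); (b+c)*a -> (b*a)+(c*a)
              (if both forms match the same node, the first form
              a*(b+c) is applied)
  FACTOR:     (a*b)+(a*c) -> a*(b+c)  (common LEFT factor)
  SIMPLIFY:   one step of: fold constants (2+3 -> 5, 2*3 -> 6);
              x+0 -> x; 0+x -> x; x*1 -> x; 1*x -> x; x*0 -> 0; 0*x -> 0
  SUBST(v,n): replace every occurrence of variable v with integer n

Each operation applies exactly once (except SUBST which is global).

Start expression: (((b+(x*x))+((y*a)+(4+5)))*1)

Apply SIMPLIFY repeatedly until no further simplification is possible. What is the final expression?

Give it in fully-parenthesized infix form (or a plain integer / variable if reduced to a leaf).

Start: (((b+(x*x))+((y*a)+(4+5)))*1)
Step 1: at root: (((b+(x*x))+((y*a)+(4+5)))*1) -> ((b+(x*x))+((y*a)+(4+5))); overall: (((b+(x*x))+((y*a)+(4+5)))*1) -> ((b+(x*x))+((y*a)+(4+5)))
Step 2: at RR: (4+5) -> 9; overall: ((b+(x*x))+((y*a)+(4+5))) -> ((b+(x*x))+((y*a)+9))
Fixed point: ((b+(x*x))+((y*a)+9))

Answer: ((b+(x*x))+((y*a)+9))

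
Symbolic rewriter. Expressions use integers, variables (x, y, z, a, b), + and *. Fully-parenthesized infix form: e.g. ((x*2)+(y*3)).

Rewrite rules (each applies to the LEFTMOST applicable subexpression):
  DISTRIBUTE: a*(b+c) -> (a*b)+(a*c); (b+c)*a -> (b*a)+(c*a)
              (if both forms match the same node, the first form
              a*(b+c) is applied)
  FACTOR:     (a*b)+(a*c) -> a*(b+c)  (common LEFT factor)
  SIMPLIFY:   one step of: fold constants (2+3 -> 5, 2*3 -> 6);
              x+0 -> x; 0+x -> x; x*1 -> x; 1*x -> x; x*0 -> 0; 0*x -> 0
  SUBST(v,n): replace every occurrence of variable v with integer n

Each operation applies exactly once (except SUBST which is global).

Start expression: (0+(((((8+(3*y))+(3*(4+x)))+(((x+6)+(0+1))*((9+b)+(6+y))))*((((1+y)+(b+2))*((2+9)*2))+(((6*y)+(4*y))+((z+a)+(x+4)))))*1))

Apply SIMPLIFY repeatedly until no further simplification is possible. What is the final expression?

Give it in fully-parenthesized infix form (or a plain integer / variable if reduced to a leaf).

Answer: ((((8+(3*y))+(3*(4+x)))+(((x+6)+1)*((9+b)+(6+y))))*((((1+y)+(b+2))*22)+(((6*y)+(4*y))+((z+a)+(x+4)))))

Derivation:
Start: (0+(((((8+(3*y))+(3*(4+x)))+(((x+6)+(0+1))*((9+b)+(6+y))))*((((1+y)+(b+2))*((2+9)*2))+(((6*y)+(4*y))+((z+a)+(x+4)))))*1))
Step 1: at root: (0+(((((8+(3*y))+(3*(4+x)))+(((x+6)+(0+1))*((9+b)+(6+y))))*((((1+y)+(b+2))*((2+9)*2))+(((6*y)+(4*y))+((z+a)+(x+4)))))*1)) -> (((((8+(3*y))+(3*(4+x)))+(((x+6)+(0+1))*((9+b)+(6+y))))*((((1+y)+(b+2))*((2+9)*2))+(((6*y)+(4*y))+((z+a)+(x+4)))))*1); overall: (0+(((((8+(3*y))+(3*(4+x)))+(((x+6)+(0+1))*((9+b)+(6+y))))*((((1+y)+(b+2))*((2+9)*2))+(((6*y)+(4*y))+((z+a)+(x+4)))))*1)) -> (((((8+(3*y))+(3*(4+x)))+(((x+6)+(0+1))*((9+b)+(6+y))))*((((1+y)+(b+2))*((2+9)*2))+(((6*y)+(4*y))+((z+a)+(x+4)))))*1)
Step 2: at root: (((((8+(3*y))+(3*(4+x)))+(((x+6)+(0+1))*((9+b)+(6+y))))*((((1+y)+(b+2))*((2+9)*2))+(((6*y)+(4*y))+((z+a)+(x+4)))))*1) -> ((((8+(3*y))+(3*(4+x)))+(((x+6)+(0+1))*((9+b)+(6+y))))*((((1+y)+(b+2))*((2+9)*2))+(((6*y)+(4*y))+((z+a)+(x+4))))); overall: (((((8+(3*y))+(3*(4+x)))+(((x+6)+(0+1))*((9+b)+(6+y))))*((((1+y)+(b+2))*((2+9)*2))+(((6*y)+(4*y))+((z+a)+(x+4)))))*1) -> ((((8+(3*y))+(3*(4+x)))+(((x+6)+(0+1))*((9+b)+(6+y))))*((((1+y)+(b+2))*((2+9)*2))+(((6*y)+(4*y))+((z+a)+(x+4)))))
Step 3: at LRLR: (0+1) -> 1; overall: ((((8+(3*y))+(3*(4+x)))+(((x+6)+(0+1))*((9+b)+(6+y))))*((((1+y)+(b+2))*((2+9)*2))+(((6*y)+(4*y))+((z+a)+(x+4))))) -> ((((8+(3*y))+(3*(4+x)))+(((x+6)+1)*((9+b)+(6+y))))*((((1+y)+(b+2))*((2+9)*2))+(((6*y)+(4*y))+((z+a)+(x+4)))))
Step 4: at RLRL: (2+9) -> 11; overall: ((((8+(3*y))+(3*(4+x)))+(((x+6)+1)*((9+b)+(6+y))))*((((1+y)+(b+2))*((2+9)*2))+(((6*y)+(4*y))+((z+a)+(x+4))))) -> ((((8+(3*y))+(3*(4+x)))+(((x+6)+1)*((9+b)+(6+y))))*((((1+y)+(b+2))*(11*2))+(((6*y)+(4*y))+((z+a)+(x+4)))))
Step 5: at RLR: (11*2) -> 22; overall: ((((8+(3*y))+(3*(4+x)))+(((x+6)+1)*((9+b)+(6+y))))*((((1+y)+(b+2))*(11*2))+(((6*y)+(4*y))+((z+a)+(x+4))))) -> ((((8+(3*y))+(3*(4+x)))+(((x+6)+1)*((9+b)+(6+y))))*((((1+y)+(b+2))*22)+(((6*y)+(4*y))+((z+a)+(x+4)))))
Fixed point: ((((8+(3*y))+(3*(4+x)))+(((x+6)+1)*((9+b)+(6+y))))*((((1+y)+(b+2))*22)+(((6*y)+(4*y))+((z+a)+(x+4)))))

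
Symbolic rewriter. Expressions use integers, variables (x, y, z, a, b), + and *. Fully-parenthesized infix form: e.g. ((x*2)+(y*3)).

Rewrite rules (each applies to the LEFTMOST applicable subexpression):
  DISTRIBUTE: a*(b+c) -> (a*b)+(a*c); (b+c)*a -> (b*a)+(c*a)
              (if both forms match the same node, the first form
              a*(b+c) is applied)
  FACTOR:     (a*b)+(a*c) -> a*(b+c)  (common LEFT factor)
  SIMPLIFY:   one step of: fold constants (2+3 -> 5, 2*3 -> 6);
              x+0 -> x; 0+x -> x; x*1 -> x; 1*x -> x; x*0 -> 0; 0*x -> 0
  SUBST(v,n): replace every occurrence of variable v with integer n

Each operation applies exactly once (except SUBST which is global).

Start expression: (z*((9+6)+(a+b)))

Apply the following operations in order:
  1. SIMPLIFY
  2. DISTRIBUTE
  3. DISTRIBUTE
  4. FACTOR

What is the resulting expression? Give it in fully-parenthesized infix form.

Start: (z*((9+6)+(a+b)))
Apply SIMPLIFY at RL (target: (9+6)): (z*((9+6)+(a+b))) -> (z*(15+(a+b)))
Apply DISTRIBUTE at root (target: (z*(15+(a+b)))): (z*(15+(a+b))) -> ((z*15)+(z*(a+b)))
Apply DISTRIBUTE at R (target: (z*(a+b))): ((z*15)+(z*(a+b))) -> ((z*15)+((z*a)+(z*b)))
Apply FACTOR at R (target: ((z*a)+(z*b))): ((z*15)+((z*a)+(z*b))) -> ((z*15)+(z*(a+b)))

Answer: ((z*15)+(z*(a+b)))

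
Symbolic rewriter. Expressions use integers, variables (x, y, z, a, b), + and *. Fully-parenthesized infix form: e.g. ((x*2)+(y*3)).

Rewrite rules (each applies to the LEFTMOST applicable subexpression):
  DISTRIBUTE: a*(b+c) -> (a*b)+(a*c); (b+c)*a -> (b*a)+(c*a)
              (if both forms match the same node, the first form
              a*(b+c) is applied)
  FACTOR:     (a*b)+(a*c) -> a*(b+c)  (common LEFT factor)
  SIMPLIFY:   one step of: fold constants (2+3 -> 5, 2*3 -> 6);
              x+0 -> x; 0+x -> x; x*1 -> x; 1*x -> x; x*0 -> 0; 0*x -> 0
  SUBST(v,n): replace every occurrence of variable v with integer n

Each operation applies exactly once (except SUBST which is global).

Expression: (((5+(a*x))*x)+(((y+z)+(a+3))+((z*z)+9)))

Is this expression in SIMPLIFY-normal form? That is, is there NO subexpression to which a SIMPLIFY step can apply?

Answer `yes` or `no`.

Expression: (((5+(a*x))*x)+(((y+z)+(a+3))+((z*z)+9)))
Scanning for simplifiable subexpressions (pre-order)...
  at root: (((5+(a*x))*x)+(((y+z)+(a+3))+((z*z)+9))) (not simplifiable)
  at L: ((5+(a*x))*x) (not simplifiable)
  at LL: (5+(a*x)) (not simplifiable)
  at LLR: (a*x) (not simplifiable)
  at R: (((y+z)+(a+3))+((z*z)+9)) (not simplifiable)
  at RL: ((y+z)+(a+3)) (not simplifiable)
  at RLL: (y+z) (not simplifiable)
  at RLR: (a+3) (not simplifiable)
  at RR: ((z*z)+9) (not simplifiable)
  at RRL: (z*z) (not simplifiable)
Result: no simplifiable subexpression found -> normal form.

Answer: yes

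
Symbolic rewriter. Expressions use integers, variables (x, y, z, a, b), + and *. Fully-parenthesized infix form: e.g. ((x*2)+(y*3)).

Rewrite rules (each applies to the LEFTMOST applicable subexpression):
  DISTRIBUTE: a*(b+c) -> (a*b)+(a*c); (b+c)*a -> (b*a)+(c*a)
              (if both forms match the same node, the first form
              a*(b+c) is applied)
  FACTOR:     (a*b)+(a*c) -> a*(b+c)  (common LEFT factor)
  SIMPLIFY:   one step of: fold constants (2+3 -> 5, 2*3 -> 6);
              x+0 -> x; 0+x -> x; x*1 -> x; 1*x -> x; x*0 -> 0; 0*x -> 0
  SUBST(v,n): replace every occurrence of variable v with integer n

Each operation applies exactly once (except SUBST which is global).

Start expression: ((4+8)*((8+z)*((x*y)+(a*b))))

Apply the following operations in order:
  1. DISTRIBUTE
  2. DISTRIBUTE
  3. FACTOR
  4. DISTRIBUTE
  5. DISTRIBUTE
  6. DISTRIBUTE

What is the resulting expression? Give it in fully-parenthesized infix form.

Start: ((4+8)*((8+z)*((x*y)+(a*b))))
Apply DISTRIBUTE at root (target: ((4+8)*((8+z)*((x*y)+(a*b))))): ((4+8)*((8+z)*((x*y)+(a*b)))) -> ((4*((8+z)*((x*y)+(a*b))))+(8*((8+z)*((x*y)+(a*b)))))
Apply DISTRIBUTE at LR (target: ((8+z)*((x*y)+(a*b)))): ((4*((8+z)*((x*y)+(a*b))))+(8*((8+z)*((x*y)+(a*b))))) -> ((4*(((8+z)*(x*y))+((8+z)*(a*b))))+(8*((8+z)*((x*y)+(a*b)))))
Apply FACTOR at LR (target: (((8+z)*(x*y))+((8+z)*(a*b)))): ((4*(((8+z)*(x*y))+((8+z)*(a*b))))+(8*((8+z)*((x*y)+(a*b))))) -> ((4*((8+z)*((x*y)+(a*b))))+(8*((8+z)*((x*y)+(a*b)))))
Apply DISTRIBUTE at LR (target: ((8+z)*((x*y)+(a*b)))): ((4*((8+z)*((x*y)+(a*b))))+(8*((8+z)*((x*y)+(a*b))))) -> ((4*(((8+z)*(x*y))+((8+z)*(a*b))))+(8*((8+z)*((x*y)+(a*b)))))
Apply DISTRIBUTE at L (target: (4*(((8+z)*(x*y))+((8+z)*(a*b))))): ((4*(((8+z)*(x*y))+((8+z)*(a*b))))+(8*((8+z)*((x*y)+(a*b))))) -> (((4*((8+z)*(x*y)))+(4*((8+z)*(a*b))))+(8*((8+z)*((x*y)+(a*b)))))
Apply DISTRIBUTE at LLR (target: ((8+z)*(x*y))): (((4*((8+z)*(x*y)))+(4*((8+z)*(a*b))))+(8*((8+z)*((x*y)+(a*b))))) -> (((4*((8*(x*y))+(z*(x*y))))+(4*((8+z)*(a*b))))+(8*((8+z)*((x*y)+(a*b)))))

Answer: (((4*((8*(x*y))+(z*(x*y))))+(4*((8+z)*(a*b))))+(8*((8+z)*((x*y)+(a*b)))))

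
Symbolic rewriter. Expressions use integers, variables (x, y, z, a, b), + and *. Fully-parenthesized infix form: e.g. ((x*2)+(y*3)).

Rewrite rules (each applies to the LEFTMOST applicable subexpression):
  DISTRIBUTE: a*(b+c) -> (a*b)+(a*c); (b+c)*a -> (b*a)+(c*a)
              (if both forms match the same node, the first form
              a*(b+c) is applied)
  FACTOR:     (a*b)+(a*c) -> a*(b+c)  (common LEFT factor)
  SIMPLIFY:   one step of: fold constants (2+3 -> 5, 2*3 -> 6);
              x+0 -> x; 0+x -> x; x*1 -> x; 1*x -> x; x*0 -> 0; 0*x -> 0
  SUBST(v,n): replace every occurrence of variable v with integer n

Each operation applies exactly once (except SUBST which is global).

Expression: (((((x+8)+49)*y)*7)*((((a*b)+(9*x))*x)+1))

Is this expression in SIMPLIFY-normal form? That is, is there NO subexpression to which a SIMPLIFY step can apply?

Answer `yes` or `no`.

Expression: (((((x+8)+49)*y)*7)*((((a*b)+(9*x))*x)+1))
Scanning for simplifiable subexpressions (pre-order)...
  at root: (((((x+8)+49)*y)*7)*((((a*b)+(9*x))*x)+1)) (not simplifiable)
  at L: ((((x+8)+49)*y)*7) (not simplifiable)
  at LL: (((x+8)+49)*y) (not simplifiable)
  at LLL: ((x+8)+49) (not simplifiable)
  at LLLL: (x+8) (not simplifiable)
  at R: ((((a*b)+(9*x))*x)+1) (not simplifiable)
  at RL: (((a*b)+(9*x))*x) (not simplifiable)
  at RLL: ((a*b)+(9*x)) (not simplifiable)
  at RLLL: (a*b) (not simplifiable)
  at RLLR: (9*x) (not simplifiable)
Result: no simplifiable subexpression found -> normal form.

Answer: yes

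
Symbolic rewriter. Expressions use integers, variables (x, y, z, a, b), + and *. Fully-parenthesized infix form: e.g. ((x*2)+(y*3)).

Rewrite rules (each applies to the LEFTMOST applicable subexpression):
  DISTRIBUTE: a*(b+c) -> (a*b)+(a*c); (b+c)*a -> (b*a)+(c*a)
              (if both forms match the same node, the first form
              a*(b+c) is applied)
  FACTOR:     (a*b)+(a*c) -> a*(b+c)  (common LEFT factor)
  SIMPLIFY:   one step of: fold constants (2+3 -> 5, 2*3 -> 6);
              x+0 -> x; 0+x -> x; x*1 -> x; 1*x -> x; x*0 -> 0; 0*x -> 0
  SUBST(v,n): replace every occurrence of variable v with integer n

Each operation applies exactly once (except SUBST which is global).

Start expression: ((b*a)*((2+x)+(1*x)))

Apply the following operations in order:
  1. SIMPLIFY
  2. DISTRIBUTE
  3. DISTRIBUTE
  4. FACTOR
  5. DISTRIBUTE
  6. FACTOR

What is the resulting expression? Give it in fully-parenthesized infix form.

Start: ((b*a)*((2+x)+(1*x)))
Apply SIMPLIFY at RR (target: (1*x)): ((b*a)*((2+x)+(1*x))) -> ((b*a)*((2+x)+x))
Apply DISTRIBUTE at root (target: ((b*a)*((2+x)+x))): ((b*a)*((2+x)+x)) -> (((b*a)*(2+x))+((b*a)*x))
Apply DISTRIBUTE at L (target: ((b*a)*(2+x))): (((b*a)*(2+x))+((b*a)*x)) -> ((((b*a)*2)+((b*a)*x))+((b*a)*x))
Apply FACTOR at L (target: (((b*a)*2)+((b*a)*x))): ((((b*a)*2)+((b*a)*x))+((b*a)*x)) -> (((b*a)*(2+x))+((b*a)*x))
Apply DISTRIBUTE at L (target: ((b*a)*(2+x))): (((b*a)*(2+x))+((b*a)*x)) -> ((((b*a)*2)+((b*a)*x))+((b*a)*x))
Apply FACTOR at L (target: (((b*a)*2)+((b*a)*x))): ((((b*a)*2)+((b*a)*x))+((b*a)*x)) -> (((b*a)*(2+x))+((b*a)*x))

Answer: (((b*a)*(2+x))+((b*a)*x))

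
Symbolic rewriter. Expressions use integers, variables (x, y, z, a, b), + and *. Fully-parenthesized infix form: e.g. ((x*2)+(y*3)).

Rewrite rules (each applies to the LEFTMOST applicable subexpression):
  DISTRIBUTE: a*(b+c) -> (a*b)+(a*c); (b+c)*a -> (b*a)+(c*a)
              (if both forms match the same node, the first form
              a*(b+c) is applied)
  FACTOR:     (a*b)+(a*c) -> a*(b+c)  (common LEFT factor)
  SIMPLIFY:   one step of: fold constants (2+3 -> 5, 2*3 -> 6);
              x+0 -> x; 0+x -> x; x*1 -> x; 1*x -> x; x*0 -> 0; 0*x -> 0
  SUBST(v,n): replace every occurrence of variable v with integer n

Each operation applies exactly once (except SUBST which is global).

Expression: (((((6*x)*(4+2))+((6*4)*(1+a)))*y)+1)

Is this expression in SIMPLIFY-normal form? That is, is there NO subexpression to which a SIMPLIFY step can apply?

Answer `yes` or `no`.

Expression: (((((6*x)*(4+2))+((6*4)*(1+a)))*y)+1)
Scanning for simplifiable subexpressions (pre-order)...
  at root: (((((6*x)*(4+2))+((6*4)*(1+a)))*y)+1) (not simplifiable)
  at L: ((((6*x)*(4+2))+((6*4)*(1+a)))*y) (not simplifiable)
  at LL: (((6*x)*(4+2))+((6*4)*(1+a))) (not simplifiable)
  at LLL: ((6*x)*(4+2)) (not simplifiable)
  at LLLL: (6*x) (not simplifiable)
  at LLLR: (4+2) (SIMPLIFIABLE)
  at LLR: ((6*4)*(1+a)) (not simplifiable)
  at LLRL: (6*4) (SIMPLIFIABLE)
  at LLRR: (1+a) (not simplifiable)
Found simplifiable subexpr at path LLLR: (4+2)
One SIMPLIFY step would give: (((((6*x)*6)+((6*4)*(1+a)))*y)+1)
-> NOT in normal form.

Answer: no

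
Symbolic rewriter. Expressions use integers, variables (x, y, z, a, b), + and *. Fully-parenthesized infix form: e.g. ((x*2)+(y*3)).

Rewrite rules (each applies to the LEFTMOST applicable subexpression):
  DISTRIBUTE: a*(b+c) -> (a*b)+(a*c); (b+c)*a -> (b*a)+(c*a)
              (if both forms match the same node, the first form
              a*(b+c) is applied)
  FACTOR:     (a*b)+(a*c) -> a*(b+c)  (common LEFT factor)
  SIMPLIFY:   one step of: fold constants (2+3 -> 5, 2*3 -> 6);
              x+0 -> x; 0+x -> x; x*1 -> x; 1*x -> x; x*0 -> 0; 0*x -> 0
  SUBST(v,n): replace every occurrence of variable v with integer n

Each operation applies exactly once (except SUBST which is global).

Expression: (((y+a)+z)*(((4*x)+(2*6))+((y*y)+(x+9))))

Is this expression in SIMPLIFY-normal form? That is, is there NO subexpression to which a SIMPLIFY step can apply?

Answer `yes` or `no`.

Answer: no

Derivation:
Expression: (((y+a)+z)*(((4*x)+(2*6))+((y*y)+(x+9))))
Scanning for simplifiable subexpressions (pre-order)...
  at root: (((y+a)+z)*(((4*x)+(2*6))+((y*y)+(x+9)))) (not simplifiable)
  at L: ((y+a)+z) (not simplifiable)
  at LL: (y+a) (not simplifiable)
  at R: (((4*x)+(2*6))+((y*y)+(x+9))) (not simplifiable)
  at RL: ((4*x)+(2*6)) (not simplifiable)
  at RLL: (4*x) (not simplifiable)
  at RLR: (2*6) (SIMPLIFIABLE)
  at RR: ((y*y)+(x+9)) (not simplifiable)
  at RRL: (y*y) (not simplifiable)
  at RRR: (x+9) (not simplifiable)
Found simplifiable subexpr at path RLR: (2*6)
One SIMPLIFY step would give: (((y+a)+z)*(((4*x)+12)+((y*y)+(x+9))))
-> NOT in normal form.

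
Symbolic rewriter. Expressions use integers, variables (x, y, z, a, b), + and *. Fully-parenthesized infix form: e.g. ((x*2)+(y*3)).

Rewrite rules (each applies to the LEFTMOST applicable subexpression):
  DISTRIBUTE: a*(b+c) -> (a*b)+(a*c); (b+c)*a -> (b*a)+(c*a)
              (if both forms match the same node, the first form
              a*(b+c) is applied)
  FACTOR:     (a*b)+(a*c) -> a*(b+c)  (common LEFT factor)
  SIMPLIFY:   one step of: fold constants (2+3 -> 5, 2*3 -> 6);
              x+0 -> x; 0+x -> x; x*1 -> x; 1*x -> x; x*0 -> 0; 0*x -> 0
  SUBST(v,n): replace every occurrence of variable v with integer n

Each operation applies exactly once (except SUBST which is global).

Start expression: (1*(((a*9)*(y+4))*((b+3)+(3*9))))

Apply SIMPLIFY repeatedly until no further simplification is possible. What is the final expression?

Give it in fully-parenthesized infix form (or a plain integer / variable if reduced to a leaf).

Answer: (((a*9)*(y+4))*((b+3)+27))

Derivation:
Start: (1*(((a*9)*(y+4))*((b+3)+(3*9))))
Step 1: at root: (1*(((a*9)*(y+4))*((b+3)+(3*9)))) -> (((a*9)*(y+4))*((b+3)+(3*9))); overall: (1*(((a*9)*(y+4))*((b+3)+(3*9)))) -> (((a*9)*(y+4))*((b+3)+(3*9)))
Step 2: at RR: (3*9) -> 27; overall: (((a*9)*(y+4))*((b+3)+(3*9))) -> (((a*9)*(y+4))*((b+3)+27))
Fixed point: (((a*9)*(y+4))*((b+3)+27))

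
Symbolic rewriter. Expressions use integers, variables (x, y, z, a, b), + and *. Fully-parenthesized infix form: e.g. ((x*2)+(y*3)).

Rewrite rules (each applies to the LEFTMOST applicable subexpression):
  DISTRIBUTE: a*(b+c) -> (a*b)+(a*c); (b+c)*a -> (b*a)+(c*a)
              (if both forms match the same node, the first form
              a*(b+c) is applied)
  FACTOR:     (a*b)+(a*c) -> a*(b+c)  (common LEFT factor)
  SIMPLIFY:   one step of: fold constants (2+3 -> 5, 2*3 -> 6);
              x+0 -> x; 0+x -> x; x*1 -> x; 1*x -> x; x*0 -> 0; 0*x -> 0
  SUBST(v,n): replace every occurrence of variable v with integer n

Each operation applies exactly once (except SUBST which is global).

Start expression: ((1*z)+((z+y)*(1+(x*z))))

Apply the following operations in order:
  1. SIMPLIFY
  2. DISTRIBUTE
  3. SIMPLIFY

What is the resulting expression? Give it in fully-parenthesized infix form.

Answer: (z+((z+y)+((z+y)*(x*z))))

Derivation:
Start: ((1*z)+((z+y)*(1+(x*z))))
Apply SIMPLIFY at L (target: (1*z)): ((1*z)+((z+y)*(1+(x*z)))) -> (z+((z+y)*(1+(x*z))))
Apply DISTRIBUTE at R (target: ((z+y)*(1+(x*z)))): (z+((z+y)*(1+(x*z)))) -> (z+(((z+y)*1)+((z+y)*(x*z))))
Apply SIMPLIFY at RL (target: ((z+y)*1)): (z+(((z+y)*1)+((z+y)*(x*z)))) -> (z+((z+y)+((z+y)*(x*z))))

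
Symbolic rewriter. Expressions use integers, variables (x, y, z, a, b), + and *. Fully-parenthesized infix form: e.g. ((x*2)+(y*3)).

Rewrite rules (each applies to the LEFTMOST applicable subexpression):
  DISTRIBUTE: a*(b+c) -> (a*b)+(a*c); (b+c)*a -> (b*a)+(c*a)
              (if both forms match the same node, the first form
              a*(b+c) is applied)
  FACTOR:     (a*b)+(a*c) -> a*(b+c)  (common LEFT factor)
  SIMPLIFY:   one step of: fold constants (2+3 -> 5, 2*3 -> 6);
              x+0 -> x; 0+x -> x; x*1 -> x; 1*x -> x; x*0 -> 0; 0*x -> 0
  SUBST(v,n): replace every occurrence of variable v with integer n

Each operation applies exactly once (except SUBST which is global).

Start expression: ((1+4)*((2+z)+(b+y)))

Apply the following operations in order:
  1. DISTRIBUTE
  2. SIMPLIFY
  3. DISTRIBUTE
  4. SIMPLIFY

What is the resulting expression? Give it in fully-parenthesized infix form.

Start: ((1+4)*((2+z)+(b+y)))
Apply DISTRIBUTE at root (target: ((1+4)*((2+z)+(b+y)))): ((1+4)*((2+z)+(b+y))) -> (((1+4)*(2+z))+((1+4)*(b+y)))
Apply SIMPLIFY at LL (target: (1+4)): (((1+4)*(2+z))+((1+4)*(b+y))) -> ((5*(2+z))+((1+4)*(b+y)))
Apply DISTRIBUTE at L (target: (5*(2+z))): ((5*(2+z))+((1+4)*(b+y))) -> (((5*2)+(5*z))+((1+4)*(b+y)))
Apply SIMPLIFY at LL (target: (5*2)): (((5*2)+(5*z))+((1+4)*(b+y))) -> ((10+(5*z))+((1+4)*(b+y)))

Answer: ((10+(5*z))+((1+4)*(b+y)))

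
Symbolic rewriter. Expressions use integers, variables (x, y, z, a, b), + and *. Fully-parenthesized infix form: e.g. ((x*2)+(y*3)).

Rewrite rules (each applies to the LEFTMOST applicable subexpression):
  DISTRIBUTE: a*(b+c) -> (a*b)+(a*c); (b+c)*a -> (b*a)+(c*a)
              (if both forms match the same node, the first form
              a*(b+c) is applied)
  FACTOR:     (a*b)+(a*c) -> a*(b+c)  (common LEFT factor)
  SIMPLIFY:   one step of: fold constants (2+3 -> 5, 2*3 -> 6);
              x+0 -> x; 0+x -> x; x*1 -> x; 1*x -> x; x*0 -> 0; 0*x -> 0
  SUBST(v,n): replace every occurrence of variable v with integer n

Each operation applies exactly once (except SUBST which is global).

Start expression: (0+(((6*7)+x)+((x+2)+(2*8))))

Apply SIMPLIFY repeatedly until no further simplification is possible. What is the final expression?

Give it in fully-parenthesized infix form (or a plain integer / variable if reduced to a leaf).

Answer: ((42+x)+((x+2)+16))

Derivation:
Start: (0+(((6*7)+x)+((x+2)+(2*8))))
Step 1: at root: (0+(((6*7)+x)+((x+2)+(2*8)))) -> (((6*7)+x)+((x+2)+(2*8))); overall: (0+(((6*7)+x)+((x+2)+(2*8)))) -> (((6*7)+x)+((x+2)+(2*8)))
Step 2: at LL: (6*7) -> 42; overall: (((6*7)+x)+((x+2)+(2*8))) -> ((42+x)+((x+2)+(2*8)))
Step 3: at RR: (2*8) -> 16; overall: ((42+x)+((x+2)+(2*8))) -> ((42+x)+((x+2)+16))
Fixed point: ((42+x)+((x+2)+16))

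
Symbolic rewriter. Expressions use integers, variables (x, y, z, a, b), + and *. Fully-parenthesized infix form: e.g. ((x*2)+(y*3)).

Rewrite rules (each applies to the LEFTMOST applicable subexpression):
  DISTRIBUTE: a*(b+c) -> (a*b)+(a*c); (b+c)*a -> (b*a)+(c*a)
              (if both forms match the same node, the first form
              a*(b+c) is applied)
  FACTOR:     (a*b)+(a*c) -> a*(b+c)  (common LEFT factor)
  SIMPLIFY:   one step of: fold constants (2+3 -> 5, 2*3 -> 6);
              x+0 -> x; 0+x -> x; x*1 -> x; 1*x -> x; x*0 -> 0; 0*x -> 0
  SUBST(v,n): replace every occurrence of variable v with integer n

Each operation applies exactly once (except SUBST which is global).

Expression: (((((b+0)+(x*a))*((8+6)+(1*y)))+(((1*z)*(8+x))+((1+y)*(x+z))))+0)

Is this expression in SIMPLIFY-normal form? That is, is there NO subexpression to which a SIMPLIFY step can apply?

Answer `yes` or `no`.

Expression: (((((b+0)+(x*a))*((8+6)+(1*y)))+(((1*z)*(8+x))+((1+y)*(x+z))))+0)
Scanning for simplifiable subexpressions (pre-order)...
  at root: (((((b+0)+(x*a))*((8+6)+(1*y)))+(((1*z)*(8+x))+((1+y)*(x+z))))+0) (SIMPLIFIABLE)
  at L: ((((b+0)+(x*a))*((8+6)+(1*y)))+(((1*z)*(8+x))+((1+y)*(x+z)))) (not simplifiable)
  at LL: (((b+0)+(x*a))*((8+6)+(1*y))) (not simplifiable)
  at LLL: ((b+0)+(x*a)) (not simplifiable)
  at LLLL: (b+0) (SIMPLIFIABLE)
  at LLLR: (x*a) (not simplifiable)
  at LLR: ((8+6)+(1*y)) (not simplifiable)
  at LLRL: (8+6) (SIMPLIFIABLE)
  at LLRR: (1*y) (SIMPLIFIABLE)
  at LR: (((1*z)*(8+x))+((1+y)*(x+z))) (not simplifiable)
  at LRL: ((1*z)*(8+x)) (not simplifiable)
  at LRLL: (1*z) (SIMPLIFIABLE)
  at LRLR: (8+x) (not simplifiable)
  at LRR: ((1+y)*(x+z)) (not simplifiable)
  at LRRL: (1+y) (not simplifiable)
  at LRRR: (x+z) (not simplifiable)
Found simplifiable subexpr at path root: (((((b+0)+(x*a))*((8+6)+(1*y)))+(((1*z)*(8+x))+((1+y)*(x+z))))+0)
One SIMPLIFY step would give: ((((b+0)+(x*a))*((8+6)+(1*y)))+(((1*z)*(8+x))+((1+y)*(x+z))))
-> NOT in normal form.

Answer: no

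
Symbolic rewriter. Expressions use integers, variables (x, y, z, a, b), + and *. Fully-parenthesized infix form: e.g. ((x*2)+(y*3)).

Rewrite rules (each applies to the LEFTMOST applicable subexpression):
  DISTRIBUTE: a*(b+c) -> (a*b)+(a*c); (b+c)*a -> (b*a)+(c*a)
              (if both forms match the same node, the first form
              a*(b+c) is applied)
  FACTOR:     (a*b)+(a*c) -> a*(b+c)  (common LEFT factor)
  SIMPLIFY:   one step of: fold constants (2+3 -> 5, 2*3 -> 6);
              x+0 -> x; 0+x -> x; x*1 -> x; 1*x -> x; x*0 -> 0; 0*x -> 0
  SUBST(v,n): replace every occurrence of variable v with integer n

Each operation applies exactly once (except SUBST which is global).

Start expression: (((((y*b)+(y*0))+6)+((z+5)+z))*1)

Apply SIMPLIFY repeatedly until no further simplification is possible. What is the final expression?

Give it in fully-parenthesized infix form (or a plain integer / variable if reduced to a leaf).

Start: (((((y*b)+(y*0))+6)+((z+5)+z))*1)
Step 1: at root: (((((y*b)+(y*0))+6)+((z+5)+z))*1) -> ((((y*b)+(y*0))+6)+((z+5)+z)); overall: (((((y*b)+(y*0))+6)+((z+5)+z))*1) -> ((((y*b)+(y*0))+6)+((z+5)+z))
Step 2: at LLR: (y*0) -> 0; overall: ((((y*b)+(y*0))+6)+((z+5)+z)) -> ((((y*b)+0)+6)+((z+5)+z))
Step 3: at LL: ((y*b)+0) -> (y*b); overall: ((((y*b)+0)+6)+((z+5)+z)) -> (((y*b)+6)+((z+5)+z))
Fixed point: (((y*b)+6)+((z+5)+z))

Answer: (((y*b)+6)+((z+5)+z))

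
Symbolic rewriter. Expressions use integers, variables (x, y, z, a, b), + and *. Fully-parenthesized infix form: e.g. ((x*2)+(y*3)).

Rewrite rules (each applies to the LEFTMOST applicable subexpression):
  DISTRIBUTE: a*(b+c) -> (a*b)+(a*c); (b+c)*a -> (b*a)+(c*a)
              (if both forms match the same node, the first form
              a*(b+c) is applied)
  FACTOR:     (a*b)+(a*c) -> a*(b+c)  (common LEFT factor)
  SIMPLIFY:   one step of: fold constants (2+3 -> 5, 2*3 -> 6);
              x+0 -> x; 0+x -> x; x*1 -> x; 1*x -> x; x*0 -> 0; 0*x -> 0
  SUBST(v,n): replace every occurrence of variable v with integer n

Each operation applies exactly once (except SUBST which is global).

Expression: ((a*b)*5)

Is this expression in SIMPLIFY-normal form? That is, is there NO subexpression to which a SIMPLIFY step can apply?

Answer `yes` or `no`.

Answer: yes

Derivation:
Expression: ((a*b)*5)
Scanning for simplifiable subexpressions (pre-order)...
  at root: ((a*b)*5) (not simplifiable)
  at L: (a*b) (not simplifiable)
Result: no simplifiable subexpression found -> normal form.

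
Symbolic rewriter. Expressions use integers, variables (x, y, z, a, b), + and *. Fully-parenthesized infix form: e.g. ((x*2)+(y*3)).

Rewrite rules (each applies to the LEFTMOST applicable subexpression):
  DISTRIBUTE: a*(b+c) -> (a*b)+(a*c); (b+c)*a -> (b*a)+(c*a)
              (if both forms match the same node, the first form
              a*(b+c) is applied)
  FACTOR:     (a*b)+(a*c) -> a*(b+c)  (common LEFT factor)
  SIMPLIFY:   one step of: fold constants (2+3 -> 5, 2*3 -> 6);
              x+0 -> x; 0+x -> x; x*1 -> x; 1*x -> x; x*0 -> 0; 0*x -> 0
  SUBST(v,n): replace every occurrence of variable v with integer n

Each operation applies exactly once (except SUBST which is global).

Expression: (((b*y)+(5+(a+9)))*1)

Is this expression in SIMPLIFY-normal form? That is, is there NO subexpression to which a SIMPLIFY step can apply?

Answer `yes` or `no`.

Answer: no

Derivation:
Expression: (((b*y)+(5+(a+9)))*1)
Scanning for simplifiable subexpressions (pre-order)...
  at root: (((b*y)+(5+(a+9)))*1) (SIMPLIFIABLE)
  at L: ((b*y)+(5+(a+9))) (not simplifiable)
  at LL: (b*y) (not simplifiable)
  at LR: (5+(a+9)) (not simplifiable)
  at LRR: (a+9) (not simplifiable)
Found simplifiable subexpr at path root: (((b*y)+(5+(a+9)))*1)
One SIMPLIFY step would give: ((b*y)+(5+(a+9)))
-> NOT in normal form.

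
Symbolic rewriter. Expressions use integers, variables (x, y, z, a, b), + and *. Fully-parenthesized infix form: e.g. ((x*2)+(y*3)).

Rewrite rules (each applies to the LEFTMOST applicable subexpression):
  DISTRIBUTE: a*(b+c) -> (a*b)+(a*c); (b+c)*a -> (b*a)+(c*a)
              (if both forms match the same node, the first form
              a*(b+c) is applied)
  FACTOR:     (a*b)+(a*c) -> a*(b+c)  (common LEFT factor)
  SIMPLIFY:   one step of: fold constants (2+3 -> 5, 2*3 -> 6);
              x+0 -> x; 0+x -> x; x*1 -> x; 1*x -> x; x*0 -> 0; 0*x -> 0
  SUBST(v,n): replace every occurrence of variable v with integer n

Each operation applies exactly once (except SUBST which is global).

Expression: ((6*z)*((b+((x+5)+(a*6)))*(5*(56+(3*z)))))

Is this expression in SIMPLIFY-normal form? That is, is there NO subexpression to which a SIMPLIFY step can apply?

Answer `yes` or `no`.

Answer: yes

Derivation:
Expression: ((6*z)*((b+((x+5)+(a*6)))*(5*(56+(3*z)))))
Scanning for simplifiable subexpressions (pre-order)...
  at root: ((6*z)*((b+((x+5)+(a*6)))*(5*(56+(3*z))))) (not simplifiable)
  at L: (6*z) (not simplifiable)
  at R: ((b+((x+5)+(a*6)))*(5*(56+(3*z)))) (not simplifiable)
  at RL: (b+((x+5)+(a*6))) (not simplifiable)
  at RLR: ((x+5)+(a*6)) (not simplifiable)
  at RLRL: (x+5) (not simplifiable)
  at RLRR: (a*6) (not simplifiable)
  at RR: (5*(56+(3*z))) (not simplifiable)
  at RRR: (56+(3*z)) (not simplifiable)
  at RRRR: (3*z) (not simplifiable)
Result: no simplifiable subexpression found -> normal form.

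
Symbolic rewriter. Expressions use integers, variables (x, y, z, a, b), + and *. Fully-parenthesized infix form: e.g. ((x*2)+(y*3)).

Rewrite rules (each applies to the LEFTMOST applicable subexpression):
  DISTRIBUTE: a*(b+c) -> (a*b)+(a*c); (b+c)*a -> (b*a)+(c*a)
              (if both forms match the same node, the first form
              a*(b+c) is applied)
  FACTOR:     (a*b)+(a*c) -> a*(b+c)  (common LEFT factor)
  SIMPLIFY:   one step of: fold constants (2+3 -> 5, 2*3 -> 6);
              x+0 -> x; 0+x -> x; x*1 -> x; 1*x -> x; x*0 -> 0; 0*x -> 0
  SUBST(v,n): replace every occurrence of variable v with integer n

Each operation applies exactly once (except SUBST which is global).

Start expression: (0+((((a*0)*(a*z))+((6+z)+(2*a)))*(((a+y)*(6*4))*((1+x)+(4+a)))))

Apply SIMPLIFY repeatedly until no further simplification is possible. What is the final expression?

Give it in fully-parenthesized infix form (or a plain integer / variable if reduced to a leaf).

Start: (0+((((a*0)*(a*z))+((6+z)+(2*a)))*(((a+y)*(6*4))*((1+x)+(4+a)))))
Step 1: at root: (0+((((a*0)*(a*z))+((6+z)+(2*a)))*(((a+y)*(6*4))*((1+x)+(4+a))))) -> ((((a*0)*(a*z))+((6+z)+(2*a)))*(((a+y)*(6*4))*((1+x)+(4+a)))); overall: (0+((((a*0)*(a*z))+((6+z)+(2*a)))*(((a+y)*(6*4))*((1+x)+(4+a))))) -> ((((a*0)*(a*z))+((6+z)+(2*a)))*(((a+y)*(6*4))*((1+x)+(4+a))))
Step 2: at LLL: (a*0) -> 0; overall: ((((a*0)*(a*z))+((6+z)+(2*a)))*(((a+y)*(6*4))*((1+x)+(4+a)))) -> (((0*(a*z))+((6+z)+(2*a)))*(((a+y)*(6*4))*((1+x)+(4+a))))
Step 3: at LL: (0*(a*z)) -> 0; overall: (((0*(a*z))+((6+z)+(2*a)))*(((a+y)*(6*4))*((1+x)+(4+a)))) -> ((0+((6+z)+(2*a)))*(((a+y)*(6*4))*((1+x)+(4+a))))
Step 4: at L: (0+((6+z)+(2*a))) -> ((6+z)+(2*a)); overall: ((0+((6+z)+(2*a)))*(((a+y)*(6*4))*((1+x)+(4+a)))) -> (((6+z)+(2*a))*(((a+y)*(6*4))*((1+x)+(4+a))))
Step 5: at RLR: (6*4) -> 24; overall: (((6+z)+(2*a))*(((a+y)*(6*4))*((1+x)+(4+a)))) -> (((6+z)+(2*a))*(((a+y)*24)*((1+x)+(4+a))))
Fixed point: (((6+z)+(2*a))*(((a+y)*24)*((1+x)+(4+a))))

Answer: (((6+z)+(2*a))*(((a+y)*24)*((1+x)+(4+a))))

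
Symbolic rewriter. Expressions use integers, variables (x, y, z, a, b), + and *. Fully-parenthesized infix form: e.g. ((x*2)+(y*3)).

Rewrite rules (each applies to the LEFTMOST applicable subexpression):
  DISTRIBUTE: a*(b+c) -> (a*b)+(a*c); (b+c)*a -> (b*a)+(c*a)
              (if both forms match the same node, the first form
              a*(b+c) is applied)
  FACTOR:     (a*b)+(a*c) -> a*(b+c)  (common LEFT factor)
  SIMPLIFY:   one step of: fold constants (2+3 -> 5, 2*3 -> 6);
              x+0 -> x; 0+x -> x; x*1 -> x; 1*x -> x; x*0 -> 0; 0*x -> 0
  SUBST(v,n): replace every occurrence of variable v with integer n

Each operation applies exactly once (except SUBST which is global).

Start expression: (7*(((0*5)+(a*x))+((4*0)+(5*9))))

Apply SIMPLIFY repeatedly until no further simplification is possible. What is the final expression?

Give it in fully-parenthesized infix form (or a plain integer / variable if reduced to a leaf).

Answer: (7*((a*x)+45))

Derivation:
Start: (7*(((0*5)+(a*x))+((4*0)+(5*9))))
Step 1: at RLL: (0*5) -> 0; overall: (7*(((0*5)+(a*x))+((4*0)+(5*9)))) -> (7*((0+(a*x))+((4*0)+(5*9))))
Step 2: at RL: (0+(a*x)) -> (a*x); overall: (7*((0+(a*x))+((4*0)+(5*9)))) -> (7*((a*x)+((4*0)+(5*9))))
Step 3: at RRL: (4*0) -> 0; overall: (7*((a*x)+((4*0)+(5*9)))) -> (7*((a*x)+(0+(5*9))))
Step 4: at RR: (0+(5*9)) -> (5*9); overall: (7*((a*x)+(0+(5*9)))) -> (7*((a*x)+(5*9)))
Step 5: at RR: (5*9) -> 45; overall: (7*((a*x)+(5*9))) -> (7*((a*x)+45))
Fixed point: (7*((a*x)+45))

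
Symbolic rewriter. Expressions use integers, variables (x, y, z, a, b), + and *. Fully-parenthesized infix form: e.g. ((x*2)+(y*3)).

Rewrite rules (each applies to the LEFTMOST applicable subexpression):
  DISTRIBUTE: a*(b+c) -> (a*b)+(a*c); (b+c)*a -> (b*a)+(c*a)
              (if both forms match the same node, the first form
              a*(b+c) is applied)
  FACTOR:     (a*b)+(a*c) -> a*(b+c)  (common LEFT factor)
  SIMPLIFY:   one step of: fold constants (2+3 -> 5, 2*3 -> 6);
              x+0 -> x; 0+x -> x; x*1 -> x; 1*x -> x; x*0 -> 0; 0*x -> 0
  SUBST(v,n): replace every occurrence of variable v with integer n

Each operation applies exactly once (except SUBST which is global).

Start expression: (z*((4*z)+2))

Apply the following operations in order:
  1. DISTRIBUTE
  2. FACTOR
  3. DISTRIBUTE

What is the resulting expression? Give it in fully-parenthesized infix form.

Start: (z*((4*z)+2))
Apply DISTRIBUTE at root (target: (z*((4*z)+2))): (z*((4*z)+2)) -> ((z*(4*z))+(z*2))
Apply FACTOR at root (target: ((z*(4*z))+(z*2))): ((z*(4*z))+(z*2)) -> (z*((4*z)+2))
Apply DISTRIBUTE at root (target: (z*((4*z)+2))): (z*((4*z)+2)) -> ((z*(4*z))+(z*2))

Answer: ((z*(4*z))+(z*2))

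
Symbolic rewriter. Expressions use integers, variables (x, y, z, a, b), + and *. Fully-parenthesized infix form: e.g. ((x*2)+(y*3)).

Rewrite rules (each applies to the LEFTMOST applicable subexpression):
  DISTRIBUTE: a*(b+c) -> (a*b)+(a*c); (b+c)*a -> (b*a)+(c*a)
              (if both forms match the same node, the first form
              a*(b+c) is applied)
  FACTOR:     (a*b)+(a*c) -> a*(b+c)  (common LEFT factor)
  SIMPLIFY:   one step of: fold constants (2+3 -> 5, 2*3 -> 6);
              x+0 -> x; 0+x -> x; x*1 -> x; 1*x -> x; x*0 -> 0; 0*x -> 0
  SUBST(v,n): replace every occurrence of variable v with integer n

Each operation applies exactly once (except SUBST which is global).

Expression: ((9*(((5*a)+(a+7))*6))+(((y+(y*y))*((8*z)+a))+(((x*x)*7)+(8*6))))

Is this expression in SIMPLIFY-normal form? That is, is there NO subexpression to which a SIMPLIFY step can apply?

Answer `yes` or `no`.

Expression: ((9*(((5*a)+(a+7))*6))+(((y+(y*y))*((8*z)+a))+(((x*x)*7)+(8*6))))
Scanning for simplifiable subexpressions (pre-order)...
  at root: ((9*(((5*a)+(a+7))*6))+(((y+(y*y))*((8*z)+a))+(((x*x)*7)+(8*6)))) (not simplifiable)
  at L: (9*(((5*a)+(a+7))*6)) (not simplifiable)
  at LR: (((5*a)+(a+7))*6) (not simplifiable)
  at LRL: ((5*a)+(a+7)) (not simplifiable)
  at LRLL: (5*a) (not simplifiable)
  at LRLR: (a+7) (not simplifiable)
  at R: (((y+(y*y))*((8*z)+a))+(((x*x)*7)+(8*6))) (not simplifiable)
  at RL: ((y+(y*y))*((8*z)+a)) (not simplifiable)
  at RLL: (y+(y*y)) (not simplifiable)
  at RLLR: (y*y) (not simplifiable)
  at RLR: ((8*z)+a) (not simplifiable)
  at RLRL: (8*z) (not simplifiable)
  at RR: (((x*x)*7)+(8*6)) (not simplifiable)
  at RRL: ((x*x)*7) (not simplifiable)
  at RRLL: (x*x) (not simplifiable)
  at RRR: (8*6) (SIMPLIFIABLE)
Found simplifiable subexpr at path RRR: (8*6)
One SIMPLIFY step would give: ((9*(((5*a)+(a+7))*6))+(((y+(y*y))*((8*z)+a))+(((x*x)*7)+48)))
-> NOT in normal form.

Answer: no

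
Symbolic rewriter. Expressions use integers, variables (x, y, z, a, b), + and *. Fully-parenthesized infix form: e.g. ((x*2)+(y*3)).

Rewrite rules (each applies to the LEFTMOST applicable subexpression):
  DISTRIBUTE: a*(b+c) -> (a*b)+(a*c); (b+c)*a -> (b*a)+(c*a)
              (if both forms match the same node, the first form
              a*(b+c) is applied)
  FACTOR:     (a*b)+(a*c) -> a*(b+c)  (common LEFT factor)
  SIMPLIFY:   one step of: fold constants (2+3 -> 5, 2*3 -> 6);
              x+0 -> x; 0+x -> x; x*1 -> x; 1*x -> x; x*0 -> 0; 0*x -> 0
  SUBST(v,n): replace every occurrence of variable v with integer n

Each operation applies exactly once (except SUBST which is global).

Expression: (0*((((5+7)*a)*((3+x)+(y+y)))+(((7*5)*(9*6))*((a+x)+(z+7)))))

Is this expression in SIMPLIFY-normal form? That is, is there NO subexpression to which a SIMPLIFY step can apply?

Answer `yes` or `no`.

Expression: (0*((((5+7)*a)*((3+x)+(y+y)))+(((7*5)*(9*6))*((a+x)+(z+7)))))
Scanning for simplifiable subexpressions (pre-order)...
  at root: (0*((((5+7)*a)*((3+x)+(y+y)))+(((7*5)*(9*6))*((a+x)+(z+7))))) (SIMPLIFIABLE)
  at R: ((((5+7)*a)*((3+x)+(y+y)))+(((7*5)*(9*6))*((a+x)+(z+7)))) (not simplifiable)
  at RL: (((5+7)*a)*((3+x)+(y+y))) (not simplifiable)
  at RLL: ((5+7)*a) (not simplifiable)
  at RLLL: (5+7) (SIMPLIFIABLE)
  at RLR: ((3+x)+(y+y)) (not simplifiable)
  at RLRL: (3+x) (not simplifiable)
  at RLRR: (y+y) (not simplifiable)
  at RR: (((7*5)*(9*6))*((a+x)+(z+7))) (not simplifiable)
  at RRL: ((7*5)*(9*6)) (not simplifiable)
  at RRLL: (7*5) (SIMPLIFIABLE)
  at RRLR: (9*6) (SIMPLIFIABLE)
  at RRR: ((a+x)+(z+7)) (not simplifiable)
  at RRRL: (a+x) (not simplifiable)
  at RRRR: (z+7) (not simplifiable)
Found simplifiable subexpr at path root: (0*((((5+7)*a)*((3+x)+(y+y)))+(((7*5)*(9*6))*((a+x)+(z+7)))))
One SIMPLIFY step would give: 0
-> NOT in normal form.

Answer: no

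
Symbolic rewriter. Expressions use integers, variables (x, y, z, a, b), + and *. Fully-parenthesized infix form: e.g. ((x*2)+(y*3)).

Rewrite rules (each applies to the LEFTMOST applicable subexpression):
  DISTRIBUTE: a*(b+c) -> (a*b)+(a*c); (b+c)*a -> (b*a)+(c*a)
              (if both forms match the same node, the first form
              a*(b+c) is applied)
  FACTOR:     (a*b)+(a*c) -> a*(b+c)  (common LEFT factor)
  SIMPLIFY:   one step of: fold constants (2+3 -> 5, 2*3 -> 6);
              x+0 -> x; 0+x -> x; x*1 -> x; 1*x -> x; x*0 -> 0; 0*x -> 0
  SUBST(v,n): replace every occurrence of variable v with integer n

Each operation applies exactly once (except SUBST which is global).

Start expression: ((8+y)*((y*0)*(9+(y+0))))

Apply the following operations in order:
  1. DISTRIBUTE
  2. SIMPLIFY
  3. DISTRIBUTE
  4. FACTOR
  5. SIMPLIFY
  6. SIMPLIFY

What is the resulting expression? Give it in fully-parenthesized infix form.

Start: ((8+y)*((y*0)*(9+(y+0))))
Apply DISTRIBUTE at root (target: ((8+y)*((y*0)*(9+(y+0))))): ((8+y)*((y*0)*(9+(y+0)))) -> ((8*((y*0)*(9+(y+0))))+(y*((y*0)*(9+(y+0)))))
Apply SIMPLIFY at LRL (target: (y*0)): ((8*((y*0)*(9+(y+0))))+(y*((y*0)*(9+(y+0))))) -> ((8*(0*(9+(y+0))))+(y*((y*0)*(9+(y+0)))))
Apply DISTRIBUTE at LR (target: (0*(9+(y+0)))): ((8*(0*(9+(y+0))))+(y*((y*0)*(9+(y+0))))) -> ((8*((0*9)+(0*(y+0))))+(y*((y*0)*(9+(y+0)))))
Apply FACTOR at LR (target: ((0*9)+(0*(y+0)))): ((8*((0*9)+(0*(y+0))))+(y*((y*0)*(9+(y+0))))) -> ((8*(0*(9+(y+0))))+(y*((y*0)*(9+(y+0)))))
Apply SIMPLIFY at LR (target: (0*(9+(y+0)))): ((8*(0*(9+(y+0))))+(y*((y*0)*(9+(y+0))))) -> ((8*0)+(y*((y*0)*(9+(y+0)))))
Apply SIMPLIFY at L (target: (8*0)): ((8*0)+(y*((y*0)*(9+(y+0))))) -> (0+(y*((y*0)*(9+(y+0)))))

Answer: (0+(y*((y*0)*(9+(y+0)))))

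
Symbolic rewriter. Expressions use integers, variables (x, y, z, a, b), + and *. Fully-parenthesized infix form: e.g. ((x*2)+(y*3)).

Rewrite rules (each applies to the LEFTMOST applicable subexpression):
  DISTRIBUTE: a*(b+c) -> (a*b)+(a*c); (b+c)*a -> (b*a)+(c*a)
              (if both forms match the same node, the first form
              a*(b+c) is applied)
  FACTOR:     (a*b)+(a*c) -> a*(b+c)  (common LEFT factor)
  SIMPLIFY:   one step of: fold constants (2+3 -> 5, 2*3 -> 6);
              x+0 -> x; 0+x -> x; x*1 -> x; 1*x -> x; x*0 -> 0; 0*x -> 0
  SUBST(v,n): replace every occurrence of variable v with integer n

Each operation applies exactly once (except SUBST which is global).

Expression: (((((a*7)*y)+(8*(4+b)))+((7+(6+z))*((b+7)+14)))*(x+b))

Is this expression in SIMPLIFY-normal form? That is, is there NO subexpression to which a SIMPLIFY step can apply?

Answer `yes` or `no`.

Expression: (((((a*7)*y)+(8*(4+b)))+((7+(6+z))*((b+7)+14)))*(x+b))
Scanning for simplifiable subexpressions (pre-order)...
  at root: (((((a*7)*y)+(8*(4+b)))+((7+(6+z))*((b+7)+14)))*(x+b)) (not simplifiable)
  at L: ((((a*7)*y)+(8*(4+b)))+((7+(6+z))*((b+7)+14))) (not simplifiable)
  at LL: (((a*7)*y)+(8*(4+b))) (not simplifiable)
  at LLL: ((a*7)*y) (not simplifiable)
  at LLLL: (a*7) (not simplifiable)
  at LLR: (8*(4+b)) (not simplifiable)
  at LLRR: (4+b) (not simplifiable)
  at LR: ((7+(6+z))*((b+7)+14)) (not simplifiable)
  at LRL: (7+(6+z)) (not simplifiable)
  at LRLR: (6+z) (not simplifiable)
  at LRR: ((b+7)+14) (not simplifiable)
  at LRRL: (b+7) (not simplifiable)
  at R: (x+b) (not simplifiable)
Result: no simplifiable subexpression found -> normal form.

Answer: yes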